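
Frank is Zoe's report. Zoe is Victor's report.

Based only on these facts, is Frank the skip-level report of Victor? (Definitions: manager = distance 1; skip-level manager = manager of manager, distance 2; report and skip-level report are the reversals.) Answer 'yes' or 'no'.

Reconstructing the manager chain from the given facts:
  Victor -> Zoe -> Frank
(each arrow means 'manager of the next')
Positions in the chain (0 = top):
  position of Victor: 0
  position of Zoe: 1
  position of Frank: 2

Frank is at position 2, Victor is at position 0; signed distance (j - i) = -2.
'skip-level report' requires j - i = -2. Actual distance is -2, so the relation HOLDS.

Answer: yes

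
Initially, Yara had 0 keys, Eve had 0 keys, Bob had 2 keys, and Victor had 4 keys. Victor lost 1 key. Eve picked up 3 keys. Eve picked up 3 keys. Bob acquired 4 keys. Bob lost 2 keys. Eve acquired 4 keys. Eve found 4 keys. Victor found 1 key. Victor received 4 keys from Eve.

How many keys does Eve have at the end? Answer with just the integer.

Tracking counts step by step:
Start: Yara=0, Eve=0, Bob=2, Victor=4
Event 1 (Victor -1): Victor: 4 -> 3. State: Yara=0, Eve=0, Bob=2, Victor=3
Event 2 (Eve +3): Eve: 0 -> 3. State: Yara=0, Eve=3, Bob=2, Victor=3
Event 3 (Eve +3): Eve: 3 -> 6. State: Yara=0, Eve=6, Bob=2, Victor=3
Event 4 (Bob +4): Bob: 2 -> 6. State: Yara=0, Eve=6, Bob=6, Victor=3
Event 5 (Bob -2): Bob: 6 -> 4. State: Yara=0, Eve=6, Bob=4, Victor=3
Event 6 (Eve +4): Eve: 6 -> 10. State: Yara=0, Eve=10, Bob=4, Victor=3
Event 7 (Eve +4): Eve: 10 -> 14. State: Yara=0, Eve=14, Bob=4, Victor=3
Event 8 (Victor +1): Victor: 3 -> 4. State: Yara=0, Eve=14, Bob=4, Victor=4
Event 9 (Eve -> Victor, 4): Eve: 14 -> 10, Victor: 4 -> 8. State: Yara=0, Eve=10, Bob=4, Victor=8

Eve's final count: 10

Answer: 10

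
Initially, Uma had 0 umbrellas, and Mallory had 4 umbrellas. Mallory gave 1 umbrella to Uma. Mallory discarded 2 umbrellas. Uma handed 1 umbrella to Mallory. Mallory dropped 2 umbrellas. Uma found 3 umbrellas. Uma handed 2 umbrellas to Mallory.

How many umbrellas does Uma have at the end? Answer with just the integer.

Tracking counts step by step:
Start: Uma=0, Mallory=4
Event 1 (Mallory -> Uma, 1): Mallory: 4 -> 3, Uma: 0 -> 1. State: Uma=1, Mallory=3
Event 2 (Mallory -2): Mallory: 3 -> 1. State: Uma=1, Mallory=1
Event 3 (Uma -> Mallory, 1): Uma: 1 -> 0, Mallory: 1 -> 2. State: Uma=0, Mallory=2
Event 4 (Mallory -2): Mallory: 2 -> 0. State: Uma=0, Mallory=0
Event 5 (Uma +3): Uma: 0 -> 3. State: Uma=3, Mallory=0
Event 6 (Uma -> Mallory, 2): Uma: 3 -> 1, Mallory: 0 -> 2. State: Uma=1, Mallory=2

Uma's final count: 1

Answer: 1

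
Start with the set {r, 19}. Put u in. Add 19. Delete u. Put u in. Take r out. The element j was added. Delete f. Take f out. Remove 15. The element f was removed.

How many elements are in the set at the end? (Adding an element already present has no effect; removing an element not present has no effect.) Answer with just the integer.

Tracking the set through each operation:
Start: {19, r}
Event 1 (add u): added. Set: {19, r, u}
Event 2 (add 19): already present, no change. Set: {19, r, u}
Event 3 (remove u): removed. Set: {19, r}
Event 4 (add u): added. Set: {19, r, u}
Event 5 (remove r): removed. Set: {19, u}
Event 6 (add j): added. Set: {19, j, u}
Event 7 (remove f): not present, no change. Set: {19, j, u}
Event 8 (remove f): not present, no change. Set: {19, j, u}
Event 9 (remove 15): not present, no change. Set: {19, j, u}
Event 10 (remove f): not present, no change. Set: {19, j, u}

Final set: {19, j, u} (size 3)

Answer: 3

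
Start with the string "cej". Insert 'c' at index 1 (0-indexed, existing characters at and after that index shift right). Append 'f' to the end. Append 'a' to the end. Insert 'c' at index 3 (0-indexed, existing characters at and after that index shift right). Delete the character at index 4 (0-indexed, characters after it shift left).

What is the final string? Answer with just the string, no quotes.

Applying each edit step by step:
Start: "cej"
Op 1 (insert 'c' at idx 1): "cej" -> "ccej"
Op 2 (append 'f'): "ccej" -> "ccejf"
Op 3 (append 'a'): "ccejf" -> "ccejfa"
Op 4 (insert 'c' at idx 3): "ccejfa" -> "ccecjfa"
Op 5 (delete idx 4 = 'j'): "ccecjfa" -> "ccecfa"

Answer: ccecfa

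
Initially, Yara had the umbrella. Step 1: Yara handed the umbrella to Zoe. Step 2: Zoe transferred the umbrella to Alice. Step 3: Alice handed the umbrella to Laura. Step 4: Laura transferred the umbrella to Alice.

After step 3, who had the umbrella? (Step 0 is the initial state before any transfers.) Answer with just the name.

Answer: Laura

Derivation:
Tracking the umbrella holder through step 3:
After step 0 (start): Yara
After step 1: Zoe
After step 2: Alice
After step 3: Laura

At step 3, the holder is Laura.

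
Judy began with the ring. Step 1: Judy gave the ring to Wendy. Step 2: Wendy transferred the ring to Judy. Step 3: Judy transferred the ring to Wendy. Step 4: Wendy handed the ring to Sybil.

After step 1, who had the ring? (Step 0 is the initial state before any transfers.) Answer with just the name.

Answer: Wendy

Derivation:
Tracking the ring holder through step 1:
After step 0 (start): Judy
After step 1: Wendy

At step 1, the holder is Wendy.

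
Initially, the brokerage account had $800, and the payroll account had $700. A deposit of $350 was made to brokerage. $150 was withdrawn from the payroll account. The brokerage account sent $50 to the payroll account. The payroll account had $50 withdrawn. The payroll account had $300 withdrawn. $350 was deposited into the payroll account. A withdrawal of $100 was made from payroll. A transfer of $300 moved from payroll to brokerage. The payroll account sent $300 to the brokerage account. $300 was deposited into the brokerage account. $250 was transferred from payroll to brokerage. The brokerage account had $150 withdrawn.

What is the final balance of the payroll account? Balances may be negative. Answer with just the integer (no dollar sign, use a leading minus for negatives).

Answer: -350

Derivation:
Tracking account balances step by step:
Start: brokerage=800, payroll=700
Event 1 (deposit 350 to brokerage): brokerage: 800 + 350 = 1150. Balances: brokerage=1150, payroll=700
Event 2 (withdraw 150 from payroll): payroll: 700 - 150 = 550. Balances: brokerage=1150, payroll=550
Event 3 (transfer 50 brokerage -> payroll): brokerage: 1150 - 50 = 1100, payroll: 550 + 50 = 600. Balances: brokerage=1100, payroll=600
Event 4 (withdraw 50 from payroll): payroll: 600 - 50 = 550. Balances: brokerage=1100, payroll=550
Event 5 (withdraw 300 from payroll): payroll: 550 - 300 = 250. Balances: brokerage=1100, payroll=250
Event 6 (deposit 350 to payroll): payroll: 250 + 350 = 600. Balances: brokerage=1100, payroll=600
Event 7 (withdraw 100 from payroll): payroll: 600 - 100 = 500. Balances: brokerage=1100, payroll=500
Event 8 (transfer 300 payroll -> brokerage): payroll: 500 - 300 = 200, brokerage: 1100 + 300 = 1400. Balances: brokerage=1400, payroll=200
Event 9 (transfer 300 payroll -> brokerage): payroll: 200 - 300 = -100, brokerage: 1400 + 300 = 1700. Balances: brokerage=1700, payroll=-100
Event 10 (deposit 300 to brokerage): brokerage: 1700 + 300 = 2000. Balances: brokerage=2000, payroll=-100
Event 11 (transfer 250 payroll -> brokerage): payroll: -100 - 250 = -350, brokerage: 2000 + 250 = 2250. Balances: brokerage=2250, payroll=-350
Event 12 (withdraw 150 from brokerage): brokerage: 2250 - 150 = 2100. Balances: brokerage=2100, payroll=-350

Final balance of payroll: -350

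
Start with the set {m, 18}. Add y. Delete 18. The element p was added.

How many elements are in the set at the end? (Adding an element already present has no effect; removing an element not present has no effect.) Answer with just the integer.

Answer: 3

Derivation:
Tracking the set through each operation:
Start: {18, m}
Event 1 (add y): added. Set: {18, m, y}
Event 2 (remove 18): removed. Set: {m, y}
Event 3 (add p): added. Set: {m, p, y}

Final set: {m, p, y} (size 3)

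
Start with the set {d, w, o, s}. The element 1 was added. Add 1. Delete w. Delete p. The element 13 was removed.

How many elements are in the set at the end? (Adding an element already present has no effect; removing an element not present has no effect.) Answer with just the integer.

Answer: 4

Derivation:
Tracking the set through each operation:
Start: {d, o, s, w}
Event 1 (add 1): added. Set: {1, d, o, s, w}
Event 2 (add 1): already present, no change. Set: {1, d, o, s, w}
Event 3 (remove w): removed. Set: {1, d, o, s}
Event 4 (remove p): not present, no change. Set: {1, d, o, s}
Event 5 (remove 13): not present, no change. Set: {1, d, o, s}

Final set: {1, d, o, s} (size 4)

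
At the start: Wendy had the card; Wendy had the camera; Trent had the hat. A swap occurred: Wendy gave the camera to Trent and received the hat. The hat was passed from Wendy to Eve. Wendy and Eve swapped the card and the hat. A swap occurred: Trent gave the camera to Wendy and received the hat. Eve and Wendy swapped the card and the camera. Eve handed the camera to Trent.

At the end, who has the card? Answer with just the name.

Tracking all object holders:
Start: card:Wendy, camera:Wendy, hat:Trent
Event 1 (swap camera<->hat: now camera:Trent, hat:Wendy). State: card:Wendy, camera:Trent, hat:Wendy
Event 2 (give hat: Wendy -> Eve). State: card:Wendy, camera:Trent, hat:Eve
Event 3 (swap card<->hat: now card:Eve, hat:Wendy). State: card:Eve, camera:Trent, hat:Wendy
Event 4 (swap camera<->hat: now camera:Wendy, hat:Trent). State: card:Eve, camera:Wendy, hat:Trent
Event 5 (swap card<->camera: now card:Wendy, camera:Eve). State: card:Wendy, camera:Eve, hat:Trent
Event 6 (give camera: Eve -> Trent). State: card:Wendy, camera:Trent, hat:Trent

Final state: card:Wendy, camera:Trent, hat:Trent
The card is held by Wendy.

Answer: Wendy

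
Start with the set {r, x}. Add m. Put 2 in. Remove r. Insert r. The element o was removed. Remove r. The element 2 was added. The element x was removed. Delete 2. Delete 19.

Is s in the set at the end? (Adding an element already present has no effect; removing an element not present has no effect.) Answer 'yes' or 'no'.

Tracking the set through each operation:
Start: {r, x}
Event 1 (add m): added. Set: {m, r, x}
Event 2 (add 2): added. Set: {2, m, r, x}
Event 3 (remove r): removed. Set: {2, m, x}
Event 4 (add r): added. Set: {2, m, r, x}
Event 5 (remove o): not present, no change. Set: {2, m, r, x}
Event 6 (remove r): removed. Set: {2, m, x}
Event 7 (add 2): already present, no change. Set: {2, m, x}
Event 8 (remove x): removed. Set: {2, m}
Event 9 (remove 2): removed. Set: {m}
Event 10 (remove 19): not present, no change. Set: {m}

Final set: {m} (size 1)
s is NOT in the final set.

Answer: no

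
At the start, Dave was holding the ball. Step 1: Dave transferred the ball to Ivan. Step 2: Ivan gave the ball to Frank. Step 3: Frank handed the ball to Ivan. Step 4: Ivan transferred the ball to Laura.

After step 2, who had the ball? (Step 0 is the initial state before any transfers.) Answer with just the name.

Answer: Frank

Derivation:
Tracking the ball holder through step 2:
After step 0 (start): Dave
After step 1: Ivan
After step 2: Frank

At step 2, the holder is Frank.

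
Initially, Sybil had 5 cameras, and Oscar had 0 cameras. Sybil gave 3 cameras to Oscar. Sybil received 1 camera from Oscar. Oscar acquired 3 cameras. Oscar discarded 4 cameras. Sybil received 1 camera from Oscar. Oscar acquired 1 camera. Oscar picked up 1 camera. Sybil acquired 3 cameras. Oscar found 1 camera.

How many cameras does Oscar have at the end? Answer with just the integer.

Tracking counts step by step:
Start: Sybil=5, Oscar=0
Event 1 (Sybil -> Oscar, 3): Sybil: 5 -> 2, Oscar: 0 -> 3. State: Sybil=2, Oscar=3
Event 2 (Oscar -> Sybil, 1): Oscar: 3 -> 2, Sybil: 2 -> 3. State: Sybil=3, Oscar=2
Event 3 (Oscar +3): Oscar: 2 -> 5. State: Sybil=3, Oscar=5
Event 4 (Oscar -4): Oscar: 5 -> 1. State: Sybil=3, Oscar=1
Event 5 (Oscar -> Sybil, 1): Oscar: 1 -> 0, Sybil: 3 -> 4. State: Sybil=4, Oscar=0
Event 6 (Oscar +1): Oscar: 0 -> 1. State: Sybil=4, Oscar=1
Event 7 (Oscar +1): Oscar: 1 -> 2. State: Sybil=4, Oscar=2
Event 8 (Sybil +3): Sybil: 4 -> 7. State: Sybil=7, Oscar=2
Event 9 (Oscar +1): Oscar: 2 -> 3. State: Sybil=7, Oscar=3

Oscar's final count: 3

Answer: 3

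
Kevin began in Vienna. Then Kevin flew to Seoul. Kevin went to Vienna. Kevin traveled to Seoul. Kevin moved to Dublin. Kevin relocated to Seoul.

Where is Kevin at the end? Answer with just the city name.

Answer: Seoul

Derivation:
Tracking Kevin's location:
Start: Kevin is in Vienna.
After move 1: Vienna -> Seoul. Kevin is in Seoul.
After move 2: Seoul -> Vienna. Kevin is in Vienna.
After move 3: Vienna -> Seoul. Kevin is in Seoul.
After move 4: Seoul -> Dublin. Kevin is in Dublin.
After move 5: Dublin -> Seoul. Kevin is in Seoul.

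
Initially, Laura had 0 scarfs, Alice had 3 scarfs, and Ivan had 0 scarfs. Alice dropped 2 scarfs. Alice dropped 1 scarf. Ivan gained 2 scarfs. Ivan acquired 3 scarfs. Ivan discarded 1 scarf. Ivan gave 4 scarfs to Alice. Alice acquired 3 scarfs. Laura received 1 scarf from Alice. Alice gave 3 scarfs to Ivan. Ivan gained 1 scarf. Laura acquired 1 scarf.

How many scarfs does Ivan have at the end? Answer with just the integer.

Tracking counts step by step:
Start: Laura=0, Alice=3, Ivan=0
Event 1 (Alice -2): Alice: 3 -> 1. State: Laura=0, Alice=1, Ivan=0
Event 2 (Alice -1): Alice: 1 -> 0. State: Laura=0, Alice=0, Ivan=0
Event 3 (Ivan +2): Ivan: 0 -> 2. State: Laura=0, Alice=0, Ivan=2
Event 4 (Ivan +3): Ivan: 2 -> 5. State: Laura=0, Alice=0, Ivan=5
Event 5 (Ivan -1): Ivan: 5 -> 4. State: Laura=0, Alice=0, Ivan=4
Event 6 (Ivan -> Alice, 4): Ivan: 4 -> 0, Alice: 0 -> 4. State: Laura=0, Alice=4, Ivan=0
Event 7 (Alice +3): Alice: 4 -> 7. State: Laura=0, Alice=7, Ivan=0
Event 8 (Alice -> Laura, 1): Alice: 7 -> 6, Laura: 0 -> 1. State: Laura=1, Alice=6, Ivan=0
Event 9 (Alice -> Ivan, 3): Alice: 6 -> 3, Ivan: 0 -> 3. State: Laura=1, Alice=3, Ivan=3
Event 10 (Ivan +1): Ivan: 3 -> 4. State: Laura=1, Alice=3, Ivan=4
Event 11 (Laura +1): Laura: 1 -> 2. State: Laura=2, Alice=3, Ivan=4

Ivan's final count: 4

Answer: 4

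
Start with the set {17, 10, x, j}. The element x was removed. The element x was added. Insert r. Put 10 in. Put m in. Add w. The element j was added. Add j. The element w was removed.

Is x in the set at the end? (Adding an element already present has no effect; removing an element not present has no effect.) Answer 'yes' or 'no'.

Answer: yes

Derivation:
Tracking the set through each operation:
Start: {10, 17, j, x}
Event 1 (remove x): removed. Set: {10, 17, j}
Event 2 (add x): added. Set: {10, 17, j, x}
Event 3 (add r): added. Set: {10, 17, j, r, x}
Event 4 (add 10): already present, no change. Set: {10, 17, j, r, x}
Event 5 (add m): added. Set: {10, 17, j, m, r, x}
Event 6 (add w): added. Set: {10, 17, j, m, r, w, x}
Event 7 (add j): already present, no change. Set: {10, 17, j, m, r, w, x}
Event 8 (add j): already present, no change. Set: {10, 17, j, m, r, w, x}
Event 9 (remove w): removed. Set: {10, 17, j, m, r, x}

Final set: {10, 17, j, m, r, x} (size 6)
x is in the final set.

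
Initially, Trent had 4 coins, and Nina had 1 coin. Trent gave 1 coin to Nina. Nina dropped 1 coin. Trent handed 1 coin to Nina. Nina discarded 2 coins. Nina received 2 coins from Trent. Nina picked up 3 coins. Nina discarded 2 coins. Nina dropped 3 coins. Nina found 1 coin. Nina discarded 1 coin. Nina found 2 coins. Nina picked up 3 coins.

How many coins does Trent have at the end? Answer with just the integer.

Tracking counts step by step:
Start: Trent=4, Nina=1
Event 1 (Trent -> Nina, 1): Trent: 4 -> 3, Nina: 1 -> 2. State: Trent=3, Nina=2
Event 2 (Nina -1): Nina: 2 -> 1. State: Trent=3, Nina=1
Event 3 (Trent -> Nina, 1): Trent: 3 -> 2, Nina: 1 -> 2. State: Trent=2, Nina=2
Event 4 (Nina -2): Nina: 2 -> 0. State: Trent=2, Nina=0
Event 5 (Trent -> Nina, 2): Trent: 2 -> 0, Nina: 0 -> 2. State: Trent=0, Nina=2
Event 6 (Nina +3): Nina: 2 -> 5. State: Trent=0, Nina=5
Event 7 (Nina -2): Nina: 5 -> 3. State: Trent=0, Nina=3
Event 8 (Nina -3): Nina: 3 -> 0. State: Trent=0, Nina=0
Event 9 (Nina +1): Nina: 0 -> 1. State: Trent=0, Nina=1
Event 10 (Nina -1): Nina: 1 -> 0. State: Trent=0, Nina=0
Event 11 (Nina +2): Nina: 0 -> 2. State: Trent=0, Nina=2
Event 12 (Nina +3): Nina: 2 -> 5. State: Trent=0, Nina=5

Trent's final count: 0

Answer: 0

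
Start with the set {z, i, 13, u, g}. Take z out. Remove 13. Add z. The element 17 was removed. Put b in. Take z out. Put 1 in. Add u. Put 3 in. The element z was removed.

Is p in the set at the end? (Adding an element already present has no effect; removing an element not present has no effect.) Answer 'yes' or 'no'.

Tracking the set through each operation:
Start: {13, g, i, u, z}
Event 1 (remove z): removed. Set: {13, g, i, u}
Event 2 (remove 13): removed. Set: {g, i, u}
Event 3 (add z): added. Set: {g, i, u, z}
Event 4 (remove 17): not present, no change. Set: {g, i, u, z}
Event 5 (add b): added. Set: {b, g, i, u, z}
Event 6 (remove z): removed. Set: {b, g, i, u}
Event 7 (add 1): added. Set: {1, b, g, i, u}
Event 8 (add u): already present, no change. Set: {1, b, g, i, u}
Event 9 (add 3): added. Set: {1, 3, b, g, i, u}
Event 10 (remove z): not present, no change. Set: {1, 3, b, g, i, u}

Final set: {1, 3, b, g, i, u} (size 6)
p is NOT in the final set.

Answer: no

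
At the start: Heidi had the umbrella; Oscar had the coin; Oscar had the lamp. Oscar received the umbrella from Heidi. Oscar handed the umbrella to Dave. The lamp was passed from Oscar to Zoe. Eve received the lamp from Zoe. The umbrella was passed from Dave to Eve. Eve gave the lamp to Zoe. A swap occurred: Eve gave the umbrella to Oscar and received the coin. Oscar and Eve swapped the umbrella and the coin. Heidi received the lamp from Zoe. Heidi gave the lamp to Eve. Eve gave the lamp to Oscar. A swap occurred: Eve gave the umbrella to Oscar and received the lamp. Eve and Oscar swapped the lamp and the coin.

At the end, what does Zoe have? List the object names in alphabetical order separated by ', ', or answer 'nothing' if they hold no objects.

Answer: nothing

Derivation:
Tracking all object holders:
Start: umbrella:Heidi, coin:Oscar, lamp:Oscar
Event 1 (give umbrella: Heidi -> Oscar). State: umbrella:Oscar, coin:Oscar, lamp:Oscar
Event 2 (give umbrella: Oscar -> Dave). State: umbrella:Dave, coin:Oscar, lamp:Oscar
Event 3 (give lamp: Oscar -> Zoe). State: umbrella:Dave, coin:Oscar, lamp:Zoe
Event 4 (give lamp: Zoe -> Eve). State: umbrella:Dave, coin:Oscar, lamp:Eve
Event 5 (give umbrella: Dave -> Eve). State: umbrella:Eve, coin:Oscar, lamp:Eve
Event 6 (give lamp: Eve -> Zoe). State: umbrella:Eve, coin:Oscar, lamp:Zoe
Event 7 (swap umbrella<->coin: now umbrella:Oscar, coin:Eve). State: umbrella:Oscar, coin:Eve, lamp:Zoe
Event 8 (swap umbrella<->coin: now umbrella:Eve, coin:Oscar). State: umbrella:Eve, coin:Oscar, lamp:Zoe
Event 9 (give lamp: Zoe -> Heidi). State: umbrella:Eve, coin:Oscar, lamp:Heidi
Event 10 (give lamp: Heidi -> Eve). State: umbrella:Eve, coin:Oscar, lamp:Eve
Event 11 (give lamp: Eve -> Oscar). State: umbrella:Eve, coin:Oscar, lamp:Oscar
Event 12 (swap umbrella<->lamp: now umbrella:Oscar, lamp:Eve). State: umbrella:Oscar, coin:Oscar, lamp:Eve
Event 13 (swap lamp<->coin: now lamp:Oscar, coin:Eve). State: umbrella:Oscar, coin:Eve, lamp:Oscar

Final state: umbrella:Oscar, coin:Eve, lamp:Oscar
Zoe holds: (nothing).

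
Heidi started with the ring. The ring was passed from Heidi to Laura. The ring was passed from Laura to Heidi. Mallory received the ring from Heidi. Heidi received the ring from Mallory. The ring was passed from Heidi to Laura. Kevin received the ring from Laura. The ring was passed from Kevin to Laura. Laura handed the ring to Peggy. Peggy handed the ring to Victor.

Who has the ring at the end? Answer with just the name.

Tracking the ring through each event:
Start: Heidi has the ring.
After event 1: Laura has the ring.
After event 2: Heidi has the ring.
After event 3: Mallory has the ring.
After event 4: Heidi has the ring.
After event 5: Laura has the ring.
After event 6: Kevin has the ring.
After event 7: Laura has the ring.
After event 8: Peggy has the ring.
After event 9: Victor has the ring.

Answer: Victor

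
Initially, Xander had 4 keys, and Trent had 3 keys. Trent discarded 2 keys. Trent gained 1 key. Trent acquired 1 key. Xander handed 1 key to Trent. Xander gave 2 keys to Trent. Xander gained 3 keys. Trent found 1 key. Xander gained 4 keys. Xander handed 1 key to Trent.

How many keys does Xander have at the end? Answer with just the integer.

Answer: 7

Derivation:
Tracking counts step by step:
Start: Xander=4, Trent=3
Event 1 (Trent -2): Trent: 3 -> 1. State: Xander=4, Trent=1
Event 2 (Trent +1): Trent: 1 -> 2. State: Xander=4, Trent=2
Event 3 (Trent +1): Trent: 2 -> 3. State: Xander=4, Trent=3
Event 4 (Xander -> Trent, 1): Xander: 4 -> 3, Trent: 3 -> 4. State: Xander=3, Trent=4
Event 5 (Xander -> Trent, 2): Xander: 3 -> 1, Trent: 4 -> 6. State: Xander=1, Trent=6
Event 6 (Xander +3): Xander: 1 -> 4. State: Xander=4, Trent=6
Event 7 (Trent +1): Trent: 6 -> 7. State: Xander=4, Trent=7
Event 8 (Xander +4): Xander: 4 -> 8. State: Xander=8, Trent=7
Event 9 (Xander -> Trent, 1): Xander: 8 -> 7, Trent: 7 -> 8. State: Xander=7, Trent=8

Xander's final count: 7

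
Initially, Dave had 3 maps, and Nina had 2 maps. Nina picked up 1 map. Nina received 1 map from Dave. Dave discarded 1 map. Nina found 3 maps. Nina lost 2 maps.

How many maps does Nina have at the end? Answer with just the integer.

Tracking counts step by step:
Start: Dave=3, Nina=2
Event 1 (Nina +1): Nina: 2 -> 3. State: Dave=3, Nina=3
Event 2 (Dave -> Nina, 1): Dave: 3 -> 2, Nina: 3 -> 4. State: Dave=2, Nina=4
Event 3 (Dave -1): Dave: 2 -> 1. State: Dave=1, Nina=4
Event 4 (Nina +3): Nina: 4 -> 7. State: Dave=1, Nina=7
Event 5 (Nina -2): Nina: 7 -> 5. State: Dave=1, Nina=5

Nina's final count: 5

Answer: 5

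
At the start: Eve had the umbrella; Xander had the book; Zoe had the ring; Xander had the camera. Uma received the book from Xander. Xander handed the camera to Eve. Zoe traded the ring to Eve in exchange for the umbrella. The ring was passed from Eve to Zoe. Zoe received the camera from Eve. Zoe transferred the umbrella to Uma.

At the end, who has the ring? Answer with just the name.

Tracking all object holders:
Start: umbrella:Eve, book:Xander, ring:Zoe, camera:Xander
Event 1 (give book: Xander -> Uma). State: umbrella:Eve, book:Uma, ring:Zoe, camera:Xander
Event 2 (give camera: Xander -> Eve). State: umbrella:Eve, book:Uma, ring:Zoe, camera:Eve
Event 3 (swap ring<->umbrella: now ring:Eve, umbrella:Zoe). State: umbrella:Zoe, book:Uma, ring:Eve, camera:Eve
Event 4 (give ring: Eve -> Zoe). State: umbrella:Zoe, book:Uma, ring:Zoe, camera:Eve
Event 5 (give camera: Eve -> Zoe). State: umbrella:Zoe, book:Uma, ring:Zoe, camera:Zoe
Event 6 (give umbrella: Zoe -> Uma). State: umbrella:Uma, book:Uma, ring:Zoe, camera:Zoe

Final state: umbrella:Uma, book:Uma, ring:Zoe, camera:Zoe
The ring is held by Zoe.

Answer: Zoe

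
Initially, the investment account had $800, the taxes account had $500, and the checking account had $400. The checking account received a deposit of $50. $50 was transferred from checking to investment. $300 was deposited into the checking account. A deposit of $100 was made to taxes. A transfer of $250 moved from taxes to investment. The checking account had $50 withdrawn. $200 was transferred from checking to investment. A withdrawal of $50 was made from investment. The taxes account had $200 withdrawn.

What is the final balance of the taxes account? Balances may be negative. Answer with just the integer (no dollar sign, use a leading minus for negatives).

Tracking account balances step by step:
Start: investment=800, taxes=500, checking=400
Event 1 (deposit 50 to checking): checking: 400 + 50 = 450. Balances: investment=800, taxes=500, checking=450
Event 2 (transfer 50 checking -> investment): checking: 450 - 50 = 400, investment: 800 + 50 = 850. Balances: investment=850, taxes=500, checking=400
Event 3 (deposit 300 to checking): checking: 400 + 300 = 700. Balances: investment=850, taxes=500, checking=700
Event 4 (deposit 100 to taxes): taxes: 500 + 100 = 600. Balances: investment=850, taxes=600, checking=700
Event 5 (transfer 250 taxes -> investment): taxes: 600 - 250 = 350, investment: 850 + 250 = 1100. Balances: investment=1100, taxes=350, checking=700
Event 6 (withdraw 50 from checking): checking: 700 - 50 = 650. Balances: investment=1100, taxes=350, checking=650
Event 7 (transfer 200 checking -> investment): checking: 650 - 200 = 450, investment: 1100 + 200 = 1300. Balances: investment=1300, taxes=350, checking=450
Event 8 (withdraw 50 from investment): investment: 1300 - 50 = 1250. Balances: investment=1250, taxes=350, checking=450
Event 9 (withdraw 200 from taxes): taxes: 350 - 200 = 150. Balances: investment=1250, taxes=150, checking=450

Final balance of taxes: 150

Answer: 150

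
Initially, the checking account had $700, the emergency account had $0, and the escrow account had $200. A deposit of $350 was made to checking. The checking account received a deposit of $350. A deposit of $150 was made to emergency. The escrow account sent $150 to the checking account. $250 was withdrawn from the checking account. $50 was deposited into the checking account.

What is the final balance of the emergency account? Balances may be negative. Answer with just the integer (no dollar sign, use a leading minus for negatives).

Answer: 150

Derivation:
Tracking account balances step by step:
Start: checking=700, emergency=0, escrow=200
Event 1 (deposit 350 to checking): checking: 700 + 350 = 1050. Balances: checking=1050, emergency=0, escrow=200
Event 2 (deposit 350 to checking): checking: 1050 + 350 = 1400. Balances: checking=1400, emergency=0, escrow=200
Event 3 (deposit 150 to emergency): emergency: 0 + 150 = 150. Balances: checking=1400, emergency=150, escrow=200
Event 4 (transfer 150 escrow -> checking): escrow: 200 - 150 = 50, checking: 1400 + 150 = 1550. Balances: checking=1550, emergency=150, escrow=50
Event 5 (withdraw 250 from checking): checking: 1550 - 250 = 1300. Balances: checking=1300, emergency=150, escrow=50
Event 6 (deposit 50 to checking): checking: 1300 + 50 = 1350. Balances: checking=1350, emergency=150, escrow=50

Final balance of emergency: 150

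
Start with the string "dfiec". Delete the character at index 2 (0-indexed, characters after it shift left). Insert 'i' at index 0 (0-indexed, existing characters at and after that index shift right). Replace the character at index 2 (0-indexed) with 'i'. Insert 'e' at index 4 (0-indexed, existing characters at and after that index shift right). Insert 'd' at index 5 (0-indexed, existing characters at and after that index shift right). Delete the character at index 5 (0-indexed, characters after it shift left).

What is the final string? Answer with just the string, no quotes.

Answer: idieec

Derivation:
Applying each edit step by step:
Start: "dfiec"
Op 1 (delete idx 2 = 'i'): "dfiec" -> "dfec"
Op 2 (insert 'i' at idx 0): "dfec" -> "idfec"
Op 3 (replace idx 2: 'f' -> 'i'): "idfec" -> "idiec"
Op 4 (insert 'e' at idx 4): "idiec" -> "idieec"
Op 5 (insert 'd' at idx 5): "idieec" -> "idieedc"
Op 6 (delete idx 5 = 'd'): "idieedc" -> "idieec"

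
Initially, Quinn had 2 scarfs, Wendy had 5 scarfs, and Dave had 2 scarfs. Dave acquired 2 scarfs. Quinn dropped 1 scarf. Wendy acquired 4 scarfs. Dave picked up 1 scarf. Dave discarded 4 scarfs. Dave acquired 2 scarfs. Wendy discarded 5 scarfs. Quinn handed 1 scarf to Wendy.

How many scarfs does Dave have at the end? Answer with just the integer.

Tracking counts step by step:
Start: Quinn=2, Wendy=5, Dave=2
Event 1 (Dave +2): Dave: 2 -> 4. State: Quinn=2, Wendy=5, Dave=4
Event 2 (Quinn -1): Quinn: 2 -> 1. State: Quinn=1, Wendy=5, Dave=4
Event 3 (Wendy +4): Wendy: 5 -> 9. State: Quinn=1, Wendy=9, Dave=4
Event 4 (Dave +1): Dave: 4 -> 5. State: Quinn=1, Wendy=9, Dave=5
Event 5 (Dave -4): Dave: 5 -> 1. State: Quinn=1, Wendy=9, Dave=1
Event 6 (Dave +2): Dave: 1 -> 3. State: Quinn=1, Wendy=9, Dave=3
Event 7 (Wendy -5): Wendy: 9 -> 4. State: Quinn=1, Wendy=4, Dave=3
Event 8 (Quinn -> Wendy, 1): Quinn: 1 -> 0, Wendy: 4 -> 5. State: Quinn=0, Wendy=5, Dave=3

Dave's final count: 3

Answer: 3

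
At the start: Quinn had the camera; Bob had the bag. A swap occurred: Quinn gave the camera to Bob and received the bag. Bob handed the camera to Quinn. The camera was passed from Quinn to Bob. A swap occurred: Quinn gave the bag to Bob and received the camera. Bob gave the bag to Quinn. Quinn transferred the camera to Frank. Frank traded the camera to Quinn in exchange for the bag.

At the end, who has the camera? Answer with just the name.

Tracking all object holders:
Start: camera:Quinn, bag:Bob
Event 1 (swap camera<->bag: now camera:Bob, bag:Quinn). State: camera:Bob, bag:Quinn
Event 2 (give camera: Bob -> Quinn). State: camera:Quinn, bag:Quinn
Event 3 (give camera: Quinn -> Bob). State: camera:Bob, bag:Quinn
Event 4 (swap bag<->camera: now bag:Bob, camera:Quinn). State: camera:Quinn, bag:Bob
Event 5 (give bag: Bob -> Quinn). State: camera:Quinn, bag:Quinn
Event 6 (give camera: Quinn -> Frank). State: camera:Frank, bag:Quinn
Event 7 (swap camera<->bag: now camera:Quinn, bag:Frank). State: camera:Quinn, bag:Frank

Final state: camera:Quinn, bag:Frank
The camera is held by Quinn.

Answer: Quinn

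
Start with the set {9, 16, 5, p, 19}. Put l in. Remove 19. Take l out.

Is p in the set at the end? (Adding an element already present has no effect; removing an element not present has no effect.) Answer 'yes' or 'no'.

Answer: yes

Derivation:
Tracking the set through each operation:
Start: {16, 19, 5, 9, p}
Event 1 (add l): added. Set: {16, 19, 5, 9, l, p}
Event 2 (remove 19): removed. Set: {16, 5, 9, l, p}
Event 3 (remove l): removed. Set: {16, 5, 9, p}

Final set: {16, 5, 9, p} (size 4)
p is in the final set.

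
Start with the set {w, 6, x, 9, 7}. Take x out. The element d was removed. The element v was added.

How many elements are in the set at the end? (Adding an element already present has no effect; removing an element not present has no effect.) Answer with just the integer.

Tracking the set through each operation:
Start: {6, 7, 9, w, x}
Event 1 (remove x): removed. Set: {6, 7, 9, w}
Event 2 (remove d): not present, no change. Set: {6, 7, 9, w}
Event 3 (add v): added. Set: {6, 7, 9, v, w}

Final set: {6, 7, 9, v, w} (size 5)

Answer: 5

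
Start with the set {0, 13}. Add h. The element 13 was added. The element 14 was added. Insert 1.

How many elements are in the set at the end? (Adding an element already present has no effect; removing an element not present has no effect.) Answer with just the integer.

Tracking the set through each operation:
Start: {0, 13}
Event 1 (add h): added. Set: {0, 13, h}
Event 2 (add 13): already present, no change. Set: {0, 13, h}
Event 3 (add 14): added. Set: {0, 13, 14, h}
Event 4 (add 1): added. Set: {0, 1, 13, 14, h}

Final set: {0, 1, 13, 14, h} (size 5)

Answer: 5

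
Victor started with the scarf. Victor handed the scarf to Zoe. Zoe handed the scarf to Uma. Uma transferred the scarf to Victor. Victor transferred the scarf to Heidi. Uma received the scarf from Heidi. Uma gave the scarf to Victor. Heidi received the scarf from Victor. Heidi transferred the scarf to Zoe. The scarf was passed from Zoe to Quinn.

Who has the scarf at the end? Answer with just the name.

Answer: Quinn

Derivation:
Tracking the scarf through each event:
Start: Victor has the scarf.
After event 1: Zoe has the scarf.
After event 2: Uma has the scarf.
After event 3: Victor has the scarf.
After event 4: Heidi has the scarf.
After event 5: Uma has the scarf.
After event 6: Victor has the scarf.
After event 7: Heidi has the scarf.
After event 8: Zoe has the scarf.
After event 9: Quinn has the scarf.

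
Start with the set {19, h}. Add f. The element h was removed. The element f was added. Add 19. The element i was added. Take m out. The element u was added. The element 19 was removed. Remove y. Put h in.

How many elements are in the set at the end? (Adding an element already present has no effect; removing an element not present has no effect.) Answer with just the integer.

Answer: 4

Derivation:
Tracking the set through each operation:
Start: {19, h}
Event 1 (add f): added. Set: {19, f, h}
Event 2 (remove h): removed. Set: {19, f}
Event 3 (add f): already present, no change. Set: {19, f}
Event 4 (add 19): already present, no change. Set: {19, f}
Event 5 (add i): added. Set: {19, f, i}
Event 6 (remove m): not present, no change. Set: {19, f, i}
Event 7 (add u): added. Set: {19, f, i, u}
Event 8 (remove 19): removed. Set: {f, i, u}
Event 9 (remove y): not present, no change. Set: {f, i, u}
Event 10 (add h): added. Set: {f, h, i, u}

Final set: {f, h, i, u} (size 4)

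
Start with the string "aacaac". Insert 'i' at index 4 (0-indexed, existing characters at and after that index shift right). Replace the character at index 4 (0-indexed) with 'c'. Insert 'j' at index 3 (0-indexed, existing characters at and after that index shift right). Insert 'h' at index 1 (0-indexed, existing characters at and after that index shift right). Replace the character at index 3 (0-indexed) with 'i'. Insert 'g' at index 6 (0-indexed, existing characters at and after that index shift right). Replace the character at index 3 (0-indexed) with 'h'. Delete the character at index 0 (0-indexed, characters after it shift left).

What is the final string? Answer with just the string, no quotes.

Applying each edit step by step:
Start: "aacaac"
Op 1 (insert 'i' at idx 4): "aacaac" -> "aacaiac"
Op 2 (replace idx 4: 'i' -> 'c'): "aacaiac" -> "aacacac"
Op 3 (insert 'j' at idx 3): "aacacac" -> "aacjacac"
Op 4 (insert 'h' at idx 1): "aacjacac" -> "ahacjacac"
Op 5 (replace idx 3: 'c' -> 'i'): "ahacjacac" -> "ahaijacac"
Op 6 (insert 'g' at idx 6): "ahaijacac" -> "ahaijagcac"
Op 7 (replace idx 3: 'i' -> 'h'): "ahaijagcac" -> "ahahjagcac"
Op 8 (delete idx 0 = 'a'): "ahahjagcac" -> "hahjagcac"

Answer: hahjagcac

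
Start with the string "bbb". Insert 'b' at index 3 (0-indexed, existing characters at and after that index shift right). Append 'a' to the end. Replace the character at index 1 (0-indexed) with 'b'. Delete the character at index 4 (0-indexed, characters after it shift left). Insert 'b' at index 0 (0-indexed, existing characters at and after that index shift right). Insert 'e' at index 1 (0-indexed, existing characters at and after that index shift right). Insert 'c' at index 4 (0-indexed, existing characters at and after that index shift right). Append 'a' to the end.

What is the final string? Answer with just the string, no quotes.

Answer: bebbcbba

Derivation:
Applying each edit step by step:
Start: "bbb"
Op 1 (insert 'b' at idx 3): "bbb" -> "bbbb"
Op 2 (append 'a'): "bbbb" -> "bbbba"
Op 3 (replace idx 1: 'b' -> 'b'): "bbbba" -> "bbbba"
Op 4 (delete idx 4 = 'a'): "bbbba" -> "bbbb"
Op 5 (insert 'b' at idx 0): "bbbb" -> "bbbbb"
Op 6 (insert 'e' at idx 1): "bbbbb" -> "bebbbb"
Op 7 (insert 'c' at idx 4): "bebbbb" -> "bebbcbb"
Op 8 (append 'a'): "bebbcbb" -> "bebbcbba"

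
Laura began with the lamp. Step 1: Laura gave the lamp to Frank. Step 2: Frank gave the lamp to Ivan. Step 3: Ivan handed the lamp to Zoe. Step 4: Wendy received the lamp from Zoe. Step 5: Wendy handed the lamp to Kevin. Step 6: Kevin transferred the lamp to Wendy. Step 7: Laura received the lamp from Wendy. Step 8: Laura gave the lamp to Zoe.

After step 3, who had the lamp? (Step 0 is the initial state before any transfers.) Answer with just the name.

Answer: Zoe

Derivation:
Tracking the lamp holder through step 3:
After step 0 (start): Laura
After step 1: Frank
After step 2: Ivan
After step 3: Zoe

At step 3, the holder is Zoe.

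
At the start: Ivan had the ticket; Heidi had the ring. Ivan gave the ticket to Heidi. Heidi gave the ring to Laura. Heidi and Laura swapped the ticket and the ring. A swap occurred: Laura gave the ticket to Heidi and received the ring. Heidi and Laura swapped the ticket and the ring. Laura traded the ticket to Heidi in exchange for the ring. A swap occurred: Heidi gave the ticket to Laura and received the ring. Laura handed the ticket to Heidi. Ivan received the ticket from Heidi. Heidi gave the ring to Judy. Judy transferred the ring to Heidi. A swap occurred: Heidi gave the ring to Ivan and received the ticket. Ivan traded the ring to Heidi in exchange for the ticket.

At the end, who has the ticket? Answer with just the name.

Answer: Ivan

Derivation:
Tracking all object holders:
Start: ticket:Ivan, ring:Heidi
Event 1 (give ticket: Ivan -> Heidi). State: ticket:Heidi, ring:Heidi
Event 2 (give ring: Heidi -> Laura). State: ticket:Heidi, ring:Laura
Event 3 (swap ticket<->ring: now ticket:Laura, ring:Heidi). State: ticket:Laura, ring:Heidi
Event 4 (swap ticket<->ring: now ticket:Heidi, ring:Laura). State: ticket:Heidi, ring:Laura
Event 5 (swap ticket<->ring: now ticket:Laura, ring:Heidi). State: ticket:Laura, ring:Heidi
Event 6 (swap ticket<->ring: now ticket:Heidi, ring:Laura). State: ticket:Heidi, ring:Laura
Event 7 (swap ticket<->ring: now ticket:Laura, ring:Heidi). State: ticket:Laura, ring:Heidi
Event 8 (give ticket: Laura -> Heidi). State: ticket:Heidi, ring:Heidi
Event 9 (give ticket: Heidi -> Ivan). State: ticket:Ivan, ring:Heidi
Event 10 (give ring: Heidi -> Judy). State: ticket:Ivan, ring:Judy
Event 11 (give ring: Judy -> Heidi). State: ticket:Ivan, ring:Heidi
Event 12 (swap ring<->ticket: now ring:Ivan, ticket:Heidi). State: ticket:Heidi, ring:Ivan
Event 13 (swap ring<->ticket: now ring:Heidi, ticket:Ivan). State: ticket:Ivan, ring:Heidi

Final state: ticket:Ivan, ring:Heidi
The ticket is held by Ivan.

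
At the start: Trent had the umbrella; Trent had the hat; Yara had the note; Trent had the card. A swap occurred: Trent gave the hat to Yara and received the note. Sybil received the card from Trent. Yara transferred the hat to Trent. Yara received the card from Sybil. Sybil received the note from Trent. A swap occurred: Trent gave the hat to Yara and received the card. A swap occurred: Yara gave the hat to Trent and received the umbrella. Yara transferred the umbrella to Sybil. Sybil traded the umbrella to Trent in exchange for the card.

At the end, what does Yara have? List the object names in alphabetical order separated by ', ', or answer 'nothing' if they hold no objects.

Tracking all object holders:
Start: umbrella:Trent, hat:Trent, note:Yara, card:Trent
Event 1 (swap hat<->note: now hat:Yara, note:Trent). State: umbrella:Trent, hat:Yara, note:Trent, card:Trent
Event 2 (give card: Trent -> Sybil). State: umbrella:Trent, hat:Yara, note:Trent, card:Sybil
Event 3 (give hat: Yara -> Trent). State: umbrella:Trent, hat:Trent, note:Trent, card:Sybil
Event 4 (give card: Sybil -> Yara). State: umbrella:Trent, hat:Trent, note:Trent, card:Yara
Event 5 (give note: Trent -> Sybil). State: umbrella:Trent, hat:Trent, note:Sybil, card:Yara
Event 6 (swap hat<->card: now hat:Yara, card:Trent). State: umbrella:Trent, hat:Yara, note:Sybil, card:Trent
Event 7 (swap hat<->umbrella: now hat:Trent, umbrella:Yara). State: umbrella:Yara, hat:Trent, note:Sybil, card:Trent
Event 8 (give umbrella: Yara -> Sybil). State: umbrella:Sybil, hat:Trent, note:Sybil, card:Trent
Event 9 (swap umbrella<->card: now umbrella:Trent, card:Sybil). State: umbrella:Trent, hat:Trent, note:Sybil, card:Sybil

Final state: umbrella:Trent, hat:Trent, note:Sybil, card:Sybil
Yara holds: (nothing).

Answer: nothing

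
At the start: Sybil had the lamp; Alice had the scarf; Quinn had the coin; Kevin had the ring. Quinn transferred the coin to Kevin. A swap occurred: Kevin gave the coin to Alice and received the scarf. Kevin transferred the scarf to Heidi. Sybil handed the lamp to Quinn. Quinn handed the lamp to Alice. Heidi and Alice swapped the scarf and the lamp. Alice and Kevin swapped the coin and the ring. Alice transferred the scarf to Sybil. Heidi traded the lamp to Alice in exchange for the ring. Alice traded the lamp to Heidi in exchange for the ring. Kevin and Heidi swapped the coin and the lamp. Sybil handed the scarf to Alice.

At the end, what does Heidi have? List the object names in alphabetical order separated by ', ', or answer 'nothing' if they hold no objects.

Answer: coin

Derivation:
Tracking all object holders:
Start: lamp:Sybil, scarf:Alice, coin:Quinn, ring:Kevin
Event 1 (give coin: Quinn -> Kevin). State: lamp:Sybil, scarf:Alice, coin:Kevin, ring:Kevin
Event 2 (swap coin<->scarf: now coin:Alice, scarf:Kevin). State: lamp:Sybil, scarf:Kevin, coin:Alice, ring:Kevin
Event 3 (give scarf: Kevin -> Heidi). State: lamp:Sybil, scarf:Heidi, coin:Alice, ring:Kevin
Event 4 (give lamp: Sybil -> Quinn). State: lamp:Quinn, scarf:Heidi, coin:Alice, ring:Kevin
Event 5 (give lamp: Quinn -> Alice). State: lamp:Alice, scarf:Heidi, coin:Alice, ring:Kevin
Event 6 (swap scarf<->lamp: now scarf:Alice, lamp:Heidi). State: lamp:Heidi, scarf:Alice, coin:Alice, ring:Kevin
Event 7 (swap coin<->ring: now coin:Kevin, ring:Alice). State: lamp:Heidi, scarf:Alice, coin:Kevin, ring:Alice
Event 8 (give scarf: Alice -> Sybil). State: lamp:Heidi, scarf:Sybil, coin:Kevin, ring:Alice
Event 9 (swap lamp<->ring: now lamp:Alice, ring:Heidi). State: lamp:Alice, scarf:Sybil, coin:Kevin, ring:Heidi
Event 10 (swap lamp<->ring: now lamp:Heidi, ring:Alice). State: lamp:Heidi, scarf:Sybil, coin:Kevin, ring:Alice
Event 11 (swap coin<->lamp: now coin:Heidi, lamp:Kevin). State: lamp:Kevin, scarf:Sybil, coin:Heidi, ring:Alice
Event 12 (give scarf: Sybil -> Alice). State: lamp:Kevin, scarf:Alice, coin:Heidi, ring:Alice

Final state: lamp:Kevin, scarf:Alice, coin:Heidi, ring:Alice
Heidi holds: coin.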